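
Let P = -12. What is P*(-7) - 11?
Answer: 73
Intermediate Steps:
P*(-7) - 11 = -12*(-7) - 11 = 84 - 11 = 73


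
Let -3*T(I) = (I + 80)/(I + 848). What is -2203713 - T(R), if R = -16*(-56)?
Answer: -720614090/327 ≈ -2.2037e+6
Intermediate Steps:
R = 896
T(I) = -(80 + I)/(3*(848 + I)) (T(I) = -(I + 80)/(3*(I + 848)) = -(80 + I)/(3*(848 + I)))
-2203713 - T(R) = -2203713 - (-80 - 1*896)/(3*(848 + 896)) = -2203713 - (-80 - 896)/(3*1744) = -2203713 - (-976)/(3*1744) = -2203713 - 1*(-61/327) = -2203713 + 61/327 = -720614090/327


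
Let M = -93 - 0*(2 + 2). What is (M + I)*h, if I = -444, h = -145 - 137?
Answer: 151434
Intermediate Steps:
h = -282
M = -93 (M = -93 - 0*4 = -93 - 1*0 = -93 + 0 = -93)
(M + I)*h = (-93 - 444)*(-282) = -537*(-282) = 151434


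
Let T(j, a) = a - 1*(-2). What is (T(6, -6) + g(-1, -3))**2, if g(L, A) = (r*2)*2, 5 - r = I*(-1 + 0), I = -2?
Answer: 64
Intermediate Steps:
r = 3 (r = 5 - (-2)*(-1 + 0) = 5 - (-2)*(-1) = 5 - 1*2 = 5 - 2 = 3)
T(j, a) = 2 + a (T(j, a) = a + 2 = 2 + a)
g(L, A) = 12 (g(L, A) = (3*2)*2 = 6*2 = 12)
(T(6, -6) + g(-1, -3))**2 = ((2 - 6) + 12)**2 = (-4 + 12)**2 = 8**2 = 64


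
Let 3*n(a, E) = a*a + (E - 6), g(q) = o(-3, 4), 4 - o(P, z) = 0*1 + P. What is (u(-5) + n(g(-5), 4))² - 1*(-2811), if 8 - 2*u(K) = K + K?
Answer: 30775/9 ≈ 3419.4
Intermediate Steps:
o(P, z) = 4 - P (o(P, z) = 4 - (0*1 + P) = 4 - (0 + P) = 4 - P)
u(K) = 4 - K (u(K) = 4 - (K + K)/2 = 4 - K)
g(q) = 7 (g(q) = 4 - 1*(-3) = 4 + 3 = 7)
n(a, E) = -2 + E/3 + a²/3 (n(a, E) = (a*a + (E - 6))/3 = (a² + (-6 + E))/3 = (-6 + E + a²)/3 = -2 + E/3 + a²/3)
(u(-5) + n(g(-5), 4))² - 1*(-2811) = ((4 - 1*(-5)) + (-2 + (⅓)*4 + (⅓)*7²))² - 1*(-2811) = ((4 + 5) + (-2 + 4/3 + (⅓)*49))² + 2811 = (9 + (-2 + 4/3 + 49/3))² + 2811 = (9 + 47/3)² + 2811 = (74/3)² + 2811 = 5476/9 + 2811 = 30775/9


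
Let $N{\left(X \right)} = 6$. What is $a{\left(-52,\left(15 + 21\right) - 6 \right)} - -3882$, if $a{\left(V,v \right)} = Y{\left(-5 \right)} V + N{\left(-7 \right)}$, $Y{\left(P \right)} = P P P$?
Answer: $10388$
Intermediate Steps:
$Y{\left(P \right)} = P^{3}$ ($Y{\left(P \right)} = P^{2} P = P^{3}$)
$a{\left(V,v \right)} = 6 - 125 V$ ($a{\left(V,v \right)} = \left(-5\right)^{3} V + 6 = - 125 V + 6 = 6 - 125 V$)
$a{\left(-52,\left(15 + 21\right) - 6 \right)} - -3882 = \left(6 - -6500\right) - -3882 = \left(6 + 6500\right) + 3882 = 6506 + 3882 = 10388$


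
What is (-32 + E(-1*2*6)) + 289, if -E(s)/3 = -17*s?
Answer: -355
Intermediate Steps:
E(s) = 51*s (E(s) = -(-51)*s = 51*s)
(-32 + E(-1*2*6)) + 289 = (-32 + 51*(-1*2*6)) + 289 = (-32 + 51*(-2*6)) + 289 = (-32 + 51*(-12)) + 289 = (-32 - 612) + 289 = -644 + 289 = -355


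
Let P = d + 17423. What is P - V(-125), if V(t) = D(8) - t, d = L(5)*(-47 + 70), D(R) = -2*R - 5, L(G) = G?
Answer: 17434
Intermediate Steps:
D(R) = -5 - 2*R
d = 115 (d = 5*(-47 + 70) = 5*23 = 115)
V(t) = -21 - t (V(t) = (-5 - 2*8) - t = (-5 - 16) - t = -21 - t)
P = 17538 (P = 115 + 17423 = 17538)
P - V(-125) = 17538 - (-21 - 1*(-125)) = 17538 - (-21 + 125) = 17538 - 1*104 = 17538 - 104 = 17434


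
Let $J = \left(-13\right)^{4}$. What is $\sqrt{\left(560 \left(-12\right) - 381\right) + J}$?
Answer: $2 \sqrt{5365} \approx 146.49$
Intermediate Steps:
$J = 28561$
$\sqrt{\left(560 \left(-12\right) - 381\right) + J} = \sqrt{\left(560 \left(-12\right) - 381\right) + 28561} = \sqrt{\left(-6720 - 381\right) + 28561} = \sqrt{-7101 + 28561} = \sqrt{21460} = 2 \sqrt{5365}$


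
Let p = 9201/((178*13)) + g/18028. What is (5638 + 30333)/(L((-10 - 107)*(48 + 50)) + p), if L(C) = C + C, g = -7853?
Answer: -750297362516/478250885179 ≈ -1.5688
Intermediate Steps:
L(C) = 2*C
p = 73851893/20858396 (p = 9201/((178*13)) - 7853/18028 = 9201/2314 - 7853*1/18028 = 9201*(1/2314) - 7853/18028 = 9201/2314 - 7853/18028 = 73851893/20858396 ≈ 3.5406)
(5638 + 30333)/(L((-10 - 107)*(48 + 50)) + p) = (5638 + 30333)/(2*((-10 - 107)*(48 + 50)) + 73851893/20858396) = 35971/(2*(-117*98) + 73851893/20858396) = 35971/(2*(-11466) + 73851893/20858396) = 35971/(-22932 + 73851893/20858396) = 35971/(-478250885179/20858396) = 35971*(-20858396/478250885179) = -750297362516/478250885179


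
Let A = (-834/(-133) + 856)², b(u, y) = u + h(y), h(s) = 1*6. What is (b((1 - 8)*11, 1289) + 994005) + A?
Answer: 30733659650/17689 ≈ 1.7374e+6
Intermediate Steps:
h(s) = 6
b(u, y) = 6 + u (b(u, y) = u + 6 = 6 + u)
A = 13151961124/17689 (A = (-834*(-1/133) + 856)² = (834/133 + 856)² = (114682/133)² = 13151961124/17689 ≈ 7.4351e+5)
(b((1 - 8)*11, 1289) + 994005) + A = ((6 + (1 - 8)*11) + 994005) + 13151961124/17689 = ((6 - 7*11) + 994005) + 13151961124/17689 = ((6 - 77) + 994005) + 13151961124/17689 = (-71 + 994005) + 13151961124/17689 = 993934 + 13151961124/17689 = 30733659650/17689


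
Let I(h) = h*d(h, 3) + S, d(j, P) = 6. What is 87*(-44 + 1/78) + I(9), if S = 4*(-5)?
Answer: -98615/26 ≈ -3792.9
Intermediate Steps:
S = -20
I(h) = -20 + 6*h (I(h) = h*6 - 20 = 6*h - 20 = -20 + 6*h)
87*(-44 + 1/78) + I(9) = 87*(-44 + 1/78) + (-20 + 6*9) = 87*(-44 + 1/78) + (-20 + 54) = 87*(-3431/78) + 34 = -99499/26 + 34 = -98615/26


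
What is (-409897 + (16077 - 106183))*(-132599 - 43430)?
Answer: 88015028087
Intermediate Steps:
(-409897 + (16077 - 106183))*(-132599 - 43430) = (-409897 - 90106)*(-176029) = -500003*(-176029) = 88015028087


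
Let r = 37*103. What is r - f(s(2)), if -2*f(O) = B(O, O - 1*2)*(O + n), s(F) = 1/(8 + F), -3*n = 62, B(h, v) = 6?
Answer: 37493/10 ≈ 3749.3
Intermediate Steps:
n = -62/3 (n = -1/3*62 = -62/3 ≈ -20.667)
r = 3811
f(O) = 62 - 3*O (f(O) = -3*(O - 62/3) = -3*(-62/3 + O) = -(-124 + 6*O)/2 = 62 - 3*O)
r - f(s(2)) = 3811 - (62 - 3/(8 + 2)) = 3811 - (62 - 3/10) = 3811 - 1*617/10 = 3811 - 617/10 = 37493/10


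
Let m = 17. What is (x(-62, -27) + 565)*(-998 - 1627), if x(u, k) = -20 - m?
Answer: -1386000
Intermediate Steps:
x(u, k) = -37 (x(u, k) = -20 - 1*17 = -20 - 17 = -37)
(x(-62, -27) + 565)*(-998 - 1627) = (-37 + 565)*(-998 - 1627) = 528*(-2625) = -1386000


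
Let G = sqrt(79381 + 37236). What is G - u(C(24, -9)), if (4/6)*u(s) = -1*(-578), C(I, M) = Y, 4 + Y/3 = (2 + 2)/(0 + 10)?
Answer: -867 + sqrt(116617) ≈ -525.51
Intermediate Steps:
Y = -54/5 (Y = -12 + 3*((2 + 2)/(0 + 10)) = -12 + 3*(4/10) = -12 + 3*(4*(1/10)) = -12 + 3*(2/5) = -12 + 6/5 = -54/5 ≈ -10.800)
C(I, M) = -54/5
u(s) = 867 (u(s) = 3*(-1*(-578))/2 = (3/2)*578 = 867)
G = sqrt(116617) ≈ 341.49
G - u(C(24, -9)) = sqrt(116617) - 1*867 = sqrt(116617) - 867 = -867 + sqrt(116617)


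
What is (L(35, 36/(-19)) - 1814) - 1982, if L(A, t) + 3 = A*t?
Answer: -73441/19 ≈ -3865.3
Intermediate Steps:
L(A, t) = -3 + A*t
(L(35, 36/(-19)) - 1814) - 1982 = ((-3 + 35*(36/(-19))) - 1814) - 1982 = ((-3 + 35*(36*(-1/19))) - 1814) - 1982 = ((-3 + 35*(-36/19)) - 1814) - 1982 = ((-3 - 1260/19) - 1814) - 1982 = (-1317/19 - 1814) - 1982 = -35783/19 - 1982 = -73441/19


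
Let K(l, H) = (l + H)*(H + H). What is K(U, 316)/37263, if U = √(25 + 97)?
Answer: 199712/37263 + 632*√122/37263 ≈ 5.5469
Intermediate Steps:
U = √122 ≈ 11.045
K(l, H) = 2*H*(H + l) (K(l, H) = (H + l)*(2*H) = 2*H*(H + l))
K(U, 316)/37263 = (2*316*(316 + √122))/37263 = (199712 + 632*√122)*(1/37263) = 199712/37263 + 632*√122/37263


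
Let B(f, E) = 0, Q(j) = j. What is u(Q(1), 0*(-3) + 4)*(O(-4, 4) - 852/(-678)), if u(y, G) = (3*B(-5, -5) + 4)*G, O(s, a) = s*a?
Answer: -26656/113 ≈ -235.89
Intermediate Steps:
O(s, a) = a*s
u(y, G) = 4*G (u(y, G) = (3*0 + 4)*G = (0 + 4)*G = 4*G)
u(Q(1), 0*(-3) + 4)*(O(-4, 4) - 852/(-678)) = (4*(0*(-3) + 4))*(4*(-4) - 852/(-678)) = (4*(0 + 4))*(-16 - 852*(-1/678)) = (4*4)*(-16 + 142/113) = 16*(-1666/113) = -26656/113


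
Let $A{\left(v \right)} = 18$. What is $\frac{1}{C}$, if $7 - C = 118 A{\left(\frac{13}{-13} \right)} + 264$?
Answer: $- \frac{1}{2381} \approx -0.00041999$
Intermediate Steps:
$C = -2381$ ($C = 7 - \left(118 \cdot 18 + 264\right) = 7 - \left(2124 + 264\right) = 7 - 2388 = -2381$)
$\frac{1}{C} = \frac{1}{-2381} = - \frac{1}{2381}$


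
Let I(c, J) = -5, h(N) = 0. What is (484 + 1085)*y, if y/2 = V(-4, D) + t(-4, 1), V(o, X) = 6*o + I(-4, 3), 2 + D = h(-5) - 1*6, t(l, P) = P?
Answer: -87864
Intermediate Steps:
D = -8 (D = -2 + (0 - 1*6) = -2 + (0 - 6) = -2 - 6 = -8)
V(o, X) = -5 + 6*o (V(o, X) = 6*o - 5 = -5 + 6*o)
y = -56 (y = 2*((-5 + 6*(-4)) + 1) = 2*((-5 - 24) + 1) = 2*(-29 + 1) = 2*(-28) = -56)
(484 + 1085)*y = (484 + 1085)*(-56) = 1569*(-56) = -87864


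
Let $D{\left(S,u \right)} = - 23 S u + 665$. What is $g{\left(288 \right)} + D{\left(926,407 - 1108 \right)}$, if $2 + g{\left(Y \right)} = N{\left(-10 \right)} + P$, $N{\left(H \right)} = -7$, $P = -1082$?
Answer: $14929472$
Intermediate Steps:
$g{\left(Y \right)} = -1091$ ($g{\left(Y \right)} = -2 - 1089 = -1091$)
$D{\left(S,u \right)} = 665 - 23 S u$ ($D{\left(S,u \right)} = - 23 S u + 665 = 665 - 23 S u$)
$g{\left(288 \right)} + D{\left(926,407 - 1108 \right)} = -1091 - \left(-665 + 21298 \left(407 - 1108\right)\right) = -1091 - \left(-665 + 21298 \left(-701\right)\right) = -1091 + \left(665 + 14929898\right) = -1091 + 14930563 = 14929472$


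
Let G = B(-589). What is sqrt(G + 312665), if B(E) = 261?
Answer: sqrt(312926) ≈ 559.40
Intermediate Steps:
G = 261
sqrt(G + 312665) = sqrt(261 + 312665) = sqrt(312926)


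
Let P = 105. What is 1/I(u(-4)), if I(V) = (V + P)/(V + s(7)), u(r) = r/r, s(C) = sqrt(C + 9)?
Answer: 5/106 ≈ 0.047170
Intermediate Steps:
s(C) = sqrt(9 + C)
u(r) = 1
I(V) = (105 + V)/(4 + V) (I(V) = (V + 105)/(V + sqrt(9 + 7)) = (105 + V)/(V + sqrt(16)) = (105 + V)/(V + 4) = (105 + V)/(4 + V))
1/I(u(-4)) = 1/((105 + 1)/(4 + 1)) = 1/(106/5) = 5/106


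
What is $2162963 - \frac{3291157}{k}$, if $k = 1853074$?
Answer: $\frac{4008127207105}{1853074} \approx 2.163 \cdot 10^{6}$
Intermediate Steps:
$2162963 - \frac{3291157}{k} = 2162963 - \frac{3291157}{1853074} = \frac{4008127207105}{1853074}$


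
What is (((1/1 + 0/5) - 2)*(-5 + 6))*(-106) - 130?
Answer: -24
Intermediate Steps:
(((1/1 + 0/5) - 2)*(-5 + 6))*(-106) - 130 = (((1*1 + 0*(⅕)) - 2)*1)*(-106) - 130 = (((1 + 0) - 2)*1)*(-106) - 130 = ((1 - 2)*1)*(-106) - 130 = -1*1*(-106) - 130 = -1*(-106) - 130 = 106 - 130 = -24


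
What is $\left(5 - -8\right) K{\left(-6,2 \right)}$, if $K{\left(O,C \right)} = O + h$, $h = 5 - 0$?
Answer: $-13$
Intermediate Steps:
$h = 5$ ($h = 5 + 0 = 5$)
$K{\left(O,C \right)} = 5 + O$ ($K{\left(O,C \right)} = O + 5 = 5 + O$)
$\left(5 - -8\right) K{\left(-6,2 \right)} = \left(5 - -8\right) \left(5 - 6\right) = \left(5 + 8\right) \left(-1\right) = 13 \left(-1\right) = -13$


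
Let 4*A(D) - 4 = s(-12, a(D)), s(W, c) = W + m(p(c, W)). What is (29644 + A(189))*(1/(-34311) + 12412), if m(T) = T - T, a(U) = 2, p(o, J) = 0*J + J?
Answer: 12623583139102/34311 ≈ 3.6792e+8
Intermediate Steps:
p(o, J) = J (p(o, J) = 0 + J = J)
m(T) = 0
s(W, c) = W (s(W, c) = W + 0 = W)
A(D) = -2 (A(D) = 1 + (1/4)*(-12) = 1 - 3 = -2)
(29644 + A(189))*(1/(-34311) + 12412) = (29644 - 2)*(1/(-34311) + 12412) = 29642*(-1/34311 + 12412) = 29642*(425868131/34311) = 12623583139102/34311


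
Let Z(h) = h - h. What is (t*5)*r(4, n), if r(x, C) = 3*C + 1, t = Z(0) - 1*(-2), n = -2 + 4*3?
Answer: 310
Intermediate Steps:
n = 10 (n = -2 + 12 = 10)
Z(h) = 0
t = 2 (t = 0 - 1*(-2) = 0 + 2 = 2)
r(x, C) = 1 + 3*C
(t*5)*r(4, n) = (2*5)*(1 + 3*10) = 10*(1 + 30) = 10*31 = 310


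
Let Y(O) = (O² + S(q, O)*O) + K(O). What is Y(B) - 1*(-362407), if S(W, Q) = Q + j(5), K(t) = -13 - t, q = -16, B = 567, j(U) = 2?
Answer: 1005939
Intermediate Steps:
S(W, Q) = 2 + Q (S(W, Q) = Q + 2 = 2 + Q)
Y(O) = -13 + O² - O + O*(2 + O) (Y(O) = (O² + (2 + O)*O) + (-13 - O) = (O² + O*(2 + O)) + (-13 - O) = -13 + O² - O + O*(2 + O))
Y(B) - 1*(-362407) = (-13 + 567 + 2*567²) - 1*(-362407) = (-13 + 567 + 2*321489) + 362407 = (-13 + 567 + 642978) + 362407 = 643532 + 362407 = 1005939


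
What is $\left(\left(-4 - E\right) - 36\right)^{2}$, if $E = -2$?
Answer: $1444$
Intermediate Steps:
$\left(\left(-4 - E\right) - 36\right)^{2} = \left(\left(-4 - -2\right) - 36\right)^{2} = \left(\left(-4 + 2\right) - 36\right)^{2} = \left(-2 - 36\right)^{2} = \left(-38\right)^{2} = 1444$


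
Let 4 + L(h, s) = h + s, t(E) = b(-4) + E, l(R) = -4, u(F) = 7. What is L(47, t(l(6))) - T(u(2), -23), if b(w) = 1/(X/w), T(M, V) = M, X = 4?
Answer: 31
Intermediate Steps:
b(w) = w/4 (b(w) = 1/(4/w) = w/4)
t(E) = -1 + E (t(E) = (¼)*(-4) + E = -1 + E)
L(h, s) = -4 + h + s (L(h, s) = -4 + (h + s) = -4 + h + s)
L(47, t(l(6))) - T(u(2), -23) = (-4 + 47 + (-1 - 4)) - 1*7 = (-4 + 47 - 5) - 7 = 38 - 7 = 31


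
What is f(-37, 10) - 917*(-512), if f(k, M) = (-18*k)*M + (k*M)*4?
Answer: 474684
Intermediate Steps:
f(k, M) = -14*M*k (f(k, M) = -18*M*k + (M*k)*4 = -18*M*k + 4*M*k = -14*M*k)
f(-37, 10) - 917*(-512) = -14*10*(-37) - 917*(-512) = 5180 + 469504 = 474684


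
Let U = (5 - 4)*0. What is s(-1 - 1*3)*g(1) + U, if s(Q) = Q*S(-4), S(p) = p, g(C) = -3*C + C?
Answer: -32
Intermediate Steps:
g(C) = -2*C
s(Q) = -4*Q (s(Q) = Q*(-4) = -4*Q)
U = 0 (U = 1*0 = 0)
s(-1 - 1*3)*g(1) + U = (-4*(-1 - 1*3))*(-2*1) + 0 = -4*(-1 - 3)*(-2) + 0 = -4*(-4)*(-2) + 0 = 16*(-2) + 0 = -32 + 0 = -32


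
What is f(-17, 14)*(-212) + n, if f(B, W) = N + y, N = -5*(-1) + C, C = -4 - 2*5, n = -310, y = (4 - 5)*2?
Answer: 2022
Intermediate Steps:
y = -2 (y = -1*2 = -2)
C = -14 (C = -4 - 10 = -14)
N = -9 (N = -5*(-1) - 14 = 5 - 14 = -9)
f(B, W) = -11 (f(B, W) = -9 - 2 = -11)
f(-17, 14)*(-212) + n = -11*(-212) - 310 = 2332 - 310 = 2022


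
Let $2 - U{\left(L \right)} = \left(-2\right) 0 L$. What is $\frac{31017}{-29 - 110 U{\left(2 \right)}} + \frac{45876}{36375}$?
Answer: $- \frac{124091139}{1006375} \approx -123.31$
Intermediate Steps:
$U{\left(L \right)} = 2$ ($U{\left(L \right)} = 2 - \left(-2\right) 0 L = 2 - 0 L = 2 - 0 = 2 + 0 = 2$)
$\frac{31017}{-29 - 110 U{\left(2 \right)}} + \frac{45876}{36375} = \frac{31017}{-29 - 220} + \frac{45876}{36375} = \frac{31017}{-29 - 220} + 45876 \cdot \frac{1}{36375} = \frac{31017}{-249} + \frac{15292}{12125} = 31017 \left(- \frac{1}{249}\right) + \frac{15292}{12125} = - \frac{10339}{83} + \frac{15292}{12125} = - \frac{124091139}{1006375}$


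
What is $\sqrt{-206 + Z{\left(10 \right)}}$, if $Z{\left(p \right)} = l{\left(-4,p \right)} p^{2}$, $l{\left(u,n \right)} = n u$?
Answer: $i \sqrt{4206} \approx 64.854 i$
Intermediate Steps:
$Z{\left(p \right)} = - 4 p^{3}$ ($Z{\left(p \right)} = p \left(-4\right) p^{2} = - 4 p p^{2} = - 4 p^{3}$)
$\sqrt{-206 + Z{\left(10 \right)}} = \sqrt{-206 - 4 \cdot 10^{3}} = \sqrt{-206 - 4000} = \sqrt{-4206} = i \sqrt{4206}$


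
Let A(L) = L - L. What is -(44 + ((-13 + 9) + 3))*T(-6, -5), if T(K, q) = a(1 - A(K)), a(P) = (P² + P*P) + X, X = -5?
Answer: 129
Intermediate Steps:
A(L) = 0
a(P) = -5 + 2*P² (a(P) = (P² + P*P) - 5 = (P² + P²) - 5 = 2*P² - 5 = -5 + 2*P²)
T(K, q) = -3 (T(K, q) = -5 + 2*(1 - 1*0)² = -5 + 2*(1 + 0)² = -5 + 2*1² = -5 + 2*1 = -5 + 2 = -3)
-(44 + ((-13 + 9) + 3))*T(-6, -5) = -(44 + ((-13 + 9) + 3))*(-3) = -(44 + (-4 + 3))*(-3) = -(44 - 1)*(-3) = -43*(-3) = -1*(-129) = 129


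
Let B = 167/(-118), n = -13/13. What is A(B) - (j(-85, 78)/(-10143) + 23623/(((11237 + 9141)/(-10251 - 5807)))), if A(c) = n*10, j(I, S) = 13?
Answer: 83599130816/4493349 ≈ 18605.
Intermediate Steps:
n = -1 (n = -13*1/13 = -1)
B = -167/118 (B = 167*(-1/118) = -167/118 ≈ -1.4153)
A(c) = -10 (A(c) = -1*10 = -10)
A(B) - (j(-85, 78)/(-10143) + 23623/(((11237 + 9141)/(-10251 - 5807)))) = -10 - (13/(-10143) + 23623/(((11237 + 9141)/(-10251 - 5807)))) = -10 - (13*(-1/10143) + 23623/((20378/(-16058)))) = -10 - (-13/10143 + 23623/((20378*(-1/16058)))) = -10 - (-13/10143 + 23623/(-10189/8029)) = -10 - (-13/10143 + 23623*(-8029/10189)) = -10 - (-13/10143 - 189669067/10189) = -10 - 1*(-83644064306/4493349) = -10 + 83644064306/4493349 = 83599130816/4493349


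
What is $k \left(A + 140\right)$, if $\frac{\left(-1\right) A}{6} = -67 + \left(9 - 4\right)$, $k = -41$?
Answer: $-20992$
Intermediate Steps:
$A = 372$ ($A = - 6 \left(-67 + \left(9 - 4\right)\right) = - 6 \left(-67 + 5\right) = \left(-6\right) \left(-62\right) = 372$)
$k \left(A + 140\right) = - 41 \left(372 + 140\right) = \left(-41\right) 512 = -20992$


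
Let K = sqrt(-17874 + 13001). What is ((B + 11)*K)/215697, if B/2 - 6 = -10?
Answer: I*sqrt(4873)/71899 ≈ 0.0009709*I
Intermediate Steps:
B = -8 (B = 12 + 2*(-10) = 12 - 20 = -8)
K = I*sqrt(4873) (K = sqrt(-4873) = I*sqrt(4873) ≈ 69.807*I)
((B + 11)*K)/215697 = ((-8 + 11)*(I*sqrt(4873)))/215697 = (3*(I*sqrt(4873)))*(1/215697) = (3*I*sqrt(4873))*(1/215697) = I*sqrt(4873)/71899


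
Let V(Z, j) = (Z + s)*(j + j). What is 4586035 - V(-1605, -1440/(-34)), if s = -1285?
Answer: 4830835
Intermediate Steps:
V(Z, j) = 2*j*(-1285 + Z) (V(Z, j) = (Z - 1285)*(j + j) = (-1285 + Z)*(2*j) = 2*j*(-1285 + Z))
4586035 - V(-1605, -1440/(-34)) = 4586035 - 2*(-1440/(-34))*(-1285 - 1605) = 4586035 - 2*(-1440*(-1/34))*(-2890) = 4586035 - 2*720*(-2890)/17 = 4586035 - 1*(-244800) = 4586035 + 244800 = 4830835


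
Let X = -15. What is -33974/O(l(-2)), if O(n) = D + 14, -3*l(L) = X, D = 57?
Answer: -33974/71 ≈ -478.51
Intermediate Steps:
l(L) = 5 (l(L) = -⅓*(-15) = 5)
O(n) = 71 (O(n) = 57 + 14 = 71)
-33974/O(l(-2)) = -33974/71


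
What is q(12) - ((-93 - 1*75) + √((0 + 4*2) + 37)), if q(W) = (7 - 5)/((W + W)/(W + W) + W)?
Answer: 2186/13 - 3*√5 ≈ 161.45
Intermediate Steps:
q(W) = 2/(1 + W) (q(W) = 2/((2*W)/((2*W)) + W) = 2/((2*W)*(1/(2*W)) + W) = 2/(1 + W))
q(12) - ((-93 - 1*75) + √((0 + 4*2) + 37)) = 2/(1 + 12) - ((-93 - 1*75) + √((0 + 4*2) + 37)) = 2/13 - ((-93 - 75) + √((0 + 8) + 37)) = 2*(1/13) - (-168 + √(8 + 37)) = 2/13 - (-168 + √45) = 2/13 - (-168 + 3*√5) = 2/13 + (168 - 3*√5) = 2186/13 - 3*√5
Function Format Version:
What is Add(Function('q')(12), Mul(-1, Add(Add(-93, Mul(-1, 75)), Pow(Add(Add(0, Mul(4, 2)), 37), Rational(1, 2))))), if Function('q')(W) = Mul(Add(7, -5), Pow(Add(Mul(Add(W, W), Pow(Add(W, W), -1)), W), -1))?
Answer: Add(Rational(2186, 13), Mul(-3, Pow(5, Rational(1, 2)))) ≈ 161.45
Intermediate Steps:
Function('q')(W) = Mul(2, Pow(Add(1, W), -1)) (Function('q')(W) = Mul(2, Pow(Add(Mul(Mul(2, W), Pow(Mul(2, W), -1)), W), -1)) = Mul(2, Pow(Add(Mul(Mul(2, W), Mul(Rational(1, 2), Pow(W, -1))), W), -1)) = Mul(2, Pow(Add(1, W), -1)))
Add(Function('q')(12), Mul(-1, Add(Add(-93, Mul(-1, 75)), Pow(Add(Add(0, Mul(4, 2)), 37), Rational(1, 2))))) = Add(Mul(2, Pow(Add(1, 12), -1)), Mul(-1, Add(Add(-93, Mul(-1, 75)), Pow(Add(Add(0, Mul(4, 2)), 37), Rational(1, 2))))) = Add(Mul(2, Pow(13, -1)), Mul(-1, Add(Add(-93, -75), Pow(Add(Add(0, 8), 37), Rational(1, 2))))) = Add(Mul(2, Rational(1, 13)), Mul(-1, Add(-168, Pow(Add(8, 37), Rational(1, 2))))) = Add(Rational(2, 13), Mul(-1, Add(-168, Pow(45, Rational(1, 2))))) = Add(Rational(2, 13), Mul(-1, Add(-168, Mul(3, Pow(5, Rational(1, 2)))))) = Add(Rational(2, 13), Add(168, Mul(-3, Pow(5, Rational(1, 2))))) = Add(Rational(2186, 13), Mul(-3, Pow(5, Rational(1, 2))))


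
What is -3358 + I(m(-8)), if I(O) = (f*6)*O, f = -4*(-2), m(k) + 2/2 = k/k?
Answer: -3358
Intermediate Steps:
m(k) = 0 (m(k) = -1 + k/k = -1 + 1 = 0)
f = 8
I(O) = 48*O (I(O) = (8*6)*O = 48*O)
-3358 + I(m(-8)) = -3358 + 48*0 = -3358 + 0 = -3358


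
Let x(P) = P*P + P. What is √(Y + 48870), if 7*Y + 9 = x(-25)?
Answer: √2398767/7 ≈ 221.26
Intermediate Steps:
x(P) = P + P² (x(P) = P² + P = P + P²)
Y = 591/7 (Y = -9/7 + (-25*(1 - 25))/7 = -9/7 + (-25*(-24))/7 = -9/7 + (⅐)*600 = -9/7 + 600/7 = 591/7 ≈ 84.429)
√(Y + 48870) = √(591/7 + 48870) = √(342681/7) = √2398767/7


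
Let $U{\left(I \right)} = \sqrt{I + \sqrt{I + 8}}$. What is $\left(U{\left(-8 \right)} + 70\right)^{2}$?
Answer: $4892 + 280 i \sqrt{2} \approx 4892.0 + 395.98 i$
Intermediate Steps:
$U{\left(I \right)} = \sqrt{I + \sqrt{8 + I}}$
$\left(U{\left(-8 \right)} + 70\right)^{2} = \left(\sqrt{-8 + \sqrt{8 - 8}} + 70\right)^{2} = \left(\sqrt{-8 + \sqrt{0}} + 70\right)^{2} = \left(\sqrt{-8 + 0} + 70\right)^{2} = \left(\sqrt{-8} + 70\right)^{2} = \left(2 i \sqrt{2} + 70\right)^{2} = \left(70 + 2 i \sqrt{2}\right)^{2}$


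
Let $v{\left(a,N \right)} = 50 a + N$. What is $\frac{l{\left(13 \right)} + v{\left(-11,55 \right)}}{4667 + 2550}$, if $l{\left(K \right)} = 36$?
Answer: $- \frac{459}{7217} \approx -0.0636$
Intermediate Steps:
$v{\left(a,N \right)} = N + 50 a$
$\frac{l{\left(13 \right)} + v{\left(-11,55 \right)}}{4667 + 2550} = \frac{36 + \left(55 + 50 \left(-11\right)\right)}{4667 + 2550} = \frac{36 + \left(55 - 550\right)}{7217} = \left(36 - 495\right) \frac{1}{7217} = \left(-459\right) \frac{1}{7217} = - \frac{459}{7217}$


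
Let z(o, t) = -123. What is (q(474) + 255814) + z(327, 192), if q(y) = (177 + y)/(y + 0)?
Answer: 40399395/158 ≈ 2.5569e+5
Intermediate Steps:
q(y) = (177 + y)/y
(q(474) + 255814) + z(327, 192) = ((177 + 474)/474 + 255814) - 123 = ((1/474)*651 + 255814) - 123 = (217/158 + 255814) - 123 = 40418829/158 - 123 = 40399395/158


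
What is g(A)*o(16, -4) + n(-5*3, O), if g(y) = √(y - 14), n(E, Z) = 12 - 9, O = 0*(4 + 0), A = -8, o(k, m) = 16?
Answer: 3 + 16*I*√22 ≈ 3.0 + 75.047*I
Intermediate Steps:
O = 0 (O = 0*4 = 0)
n(E, Z) = 3
g(y) = √(-14 + y)
g(A)*o(16, -4) + n(-5*3, O) = √(-14 - 8)*16 + 3 = √(-22)*16 + 3 = (I*√22)*16 + 3 = 16*I*√22 + 3 = 3 + 16*I*√22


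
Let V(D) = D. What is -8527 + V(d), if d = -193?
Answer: -8720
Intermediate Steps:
-8527 + V(d) = -8527 - 193 = -8720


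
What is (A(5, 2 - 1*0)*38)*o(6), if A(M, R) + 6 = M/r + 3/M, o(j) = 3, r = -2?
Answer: -4503/5 ≈ -900.60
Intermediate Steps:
A(M, R) = -6 + 3/M - M/2 (A(M, R) = -6 + (M/(-2) + 3/M) = -6 + (M*(-½) + 3/M) = -6 + (-M/2 + 3/M) = -6 + (3/M - M/2) = -6 + 3/M - M/2)
(A(5, 2 - 1*0)*38)*o(6) = ((-6 + 3/5 - ½*5)*38)*3 = ((-6 + 3*(⅕) - 5/2)*38)*3 = ((-6 + ⅗ - 5/2)*38)*3 = -79/10*38*3 = -1501/5*3 = -4503/5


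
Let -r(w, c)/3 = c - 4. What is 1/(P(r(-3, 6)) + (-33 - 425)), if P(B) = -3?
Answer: -1/461 ≈ -0.0021692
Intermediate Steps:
r(w, c) = 12 - 3*c (r(w, c) = -3*(c - 4) = -3*(-4 + c) = 12 - 3*c)
1/(P(r(-3, 6)) + (-33 - 425)) = 1/(-3 + (-33 - 425)) = 1/(-3 - 458) = 1/(-461) = -1/461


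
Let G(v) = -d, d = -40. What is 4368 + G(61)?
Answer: 4408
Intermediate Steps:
G(v) = 40 (G(v) = -1*(-40) = 40)
4368 + G(61) = 4368 + 40 = 4408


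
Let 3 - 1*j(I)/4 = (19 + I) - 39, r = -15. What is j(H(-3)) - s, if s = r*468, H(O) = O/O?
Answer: 7108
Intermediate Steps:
H(O) = 1
j(I) = 92 - 4*I (j(I) = 12 - 4*((19 + I) - 39) = 12 - 4*(-20 + I) = 12 + (80 - 4*I) = 92 - 4*I)
s = -7020 (s = -15*468 = -7020)
j(H(-3)) - s = (92 - 4*1) - 1*(-7020) = (92 - 4) + 7020 = 88 + 7020 = 7108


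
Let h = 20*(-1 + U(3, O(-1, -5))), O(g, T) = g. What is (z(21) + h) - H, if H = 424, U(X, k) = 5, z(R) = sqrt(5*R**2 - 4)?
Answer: -344 + sqrt(2201) ≈ -297.08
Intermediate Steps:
z(R) = sqrt(-4 + 5*R**2)
h = 80 (h = 20*(-1 + 5) = 20*4 = 80)
(z(21) + h) - H = (sqrt(-4 + 5*21**2) + 80) - 1*424 = (sqrt(-4 + 5*441) + 80) - 424 = (sqrt(-4 + 2205) + 80) - 424 = (sqrt(2201) + 80) - 424 = (80 + sqrt(2201)) - 424 = -344 + sqrt(2201)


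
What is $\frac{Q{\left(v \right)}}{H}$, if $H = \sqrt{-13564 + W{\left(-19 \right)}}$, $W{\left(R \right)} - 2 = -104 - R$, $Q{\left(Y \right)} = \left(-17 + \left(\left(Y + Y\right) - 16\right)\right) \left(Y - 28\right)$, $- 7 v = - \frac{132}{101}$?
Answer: $- \frac{151196496 i \sqrt{13647}}{2273813101} \approx - 7.7679 i$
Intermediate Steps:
$v = \frac{132}{707}$ ($v = - \frac{\left(-132\right) \frac{1}{101}}{7} = \left(- \frac{1}{7}\right) \left(- \frac{132}{101}\right) = \frac{132}{707} \approx 0.1867$)
$Q{\left(Y \right)} = \left(-33 + 2 Y\right) \left(-28 + Y\right)$ ($Q{\left(Y \right)} = \left(-17 + \left(2 Y - 16\right)\right) \left(-28 + Y\right) = \left(-17 + \left(-16 + 2 Y\right)\right) \left(-28 + Y\right) = \left(-33 + 2 Y\right) \left(-28 + Y\right)$)
$W{\left(R \right)} = -102 - R$ ($W{\left(R \right)} = 2 - \left(104 + R\right) = -102 - R$)
$H = i \sqrt{13647}$ ($H = \sqrt{-13564 - 83} = \sqrt{-13647} = i \sqrt{13647} \approx 116.82 i$)
$\frac{Q{\left(v \right)}}{H} = \frac{924 - \frac{11748}{707} + 2 \left(\frac{132}{707}\right)^{2}}{i \sqrt{13647}} = \left(924 - \frac{11748}{707} + 2 \cdot \frac{17424}{499849}\right) \left(- \frac{i \sqrt{13647}}{13647}\right) = \left(924 - \frac{11748}{707} + \frac{34848}{499849}\right) \left(- \frac{i \sqrt{13647}}{13647}\right) = \frac{453589488 \left(- \frac{i \sqrt{13647}}{13647}\right)}{499849} = - \frac{151196496 i \sqrt{13647}}{2273813101}$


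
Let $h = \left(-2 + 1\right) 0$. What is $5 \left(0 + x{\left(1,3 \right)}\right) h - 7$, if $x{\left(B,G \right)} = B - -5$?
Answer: $-7$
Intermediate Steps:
$x{\left(B,G \right)} = 5 + B$ ($x{\left(B,G \right)} = B + 5 = 5 + B$)
$h = 0$ ($h = \left(-1\right) 0 = 0$)
$5 \left(0 + x{\left(1,3 \right)}\right) h - 7 = 5 \left(0 + \left(5 + 1\right)\right) 0 - 7 = 5 \left(0 + 6\right) 0 - 7 = 5 \cdot 6 \cdot 0 - 7 = 30 \cdot 0 - 7 = 0 - 7 = -7$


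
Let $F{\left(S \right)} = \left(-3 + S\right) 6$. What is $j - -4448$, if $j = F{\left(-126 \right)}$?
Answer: $3674$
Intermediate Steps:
$F{\left(S \right)} = -18 + 6 S$
$j = -774$ ($j = -18 + 6 \left(-126\right) = -18 - 756 = -774$)
$j - -4448 = -774 - -4448 = -774 + 4448 = 3674$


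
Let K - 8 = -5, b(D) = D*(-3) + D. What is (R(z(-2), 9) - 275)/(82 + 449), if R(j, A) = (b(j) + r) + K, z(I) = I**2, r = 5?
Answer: -275/531 ≈ -0.51789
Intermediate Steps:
b(D) = -2*D (b(D) = -3*D + D = -2*D)
K = 3 (K = 8 - 5 = 3)
R(j, A) = 8 - 2*j (R(j, A) = (-2*j + 5) + 3 = (5 - 2*j) + 3 = 8 - 2*j)
(R(z(-2), 9) - 275)/(82 + 449) = ((8 - 2*(-2)**2) - 275)/(82 + 449) = ((8 - 2*4) - 275)/531 = ((8 - 8) - 275)*(1/531) = (0 - 275)*(1/531) = -275*1/531 = -275/531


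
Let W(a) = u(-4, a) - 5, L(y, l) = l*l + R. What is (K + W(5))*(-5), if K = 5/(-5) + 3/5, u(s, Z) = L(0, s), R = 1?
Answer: -58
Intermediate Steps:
L(y, l) = 1 + l**2 (L(y, l) = l*l + 1 = l**2 + 1 = 1 + l**2)
u(s, Z) = 1 + s**2
K = -2/5 (K = 5*(-1/5) + 3*(1/5) = -1 + 3/5 = -2/5 ≈ -0.40000)
W(a) = 12 (W(a) = (1 + (-4)**2) - 5 = (1 + 16) - 5 = 17 - 5 = 12)
(K + W(5))*(-5) = (-2/5 + 12)*(-5) = (58/5)*(-5) = -58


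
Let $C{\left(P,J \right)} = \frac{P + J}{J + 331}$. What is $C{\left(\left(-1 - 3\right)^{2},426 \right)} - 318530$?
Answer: $- \frac{241126768}{757} \approx -3.1853 \cdot 10^{5}$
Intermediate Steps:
$C{\left(P,J \right)} = \frac{J + P}{331 + J}$
$C{\left(\left(-1 - 3\right)^{2},426 \right)} - 318530 = \frac{426 + \left(-1 - 3\right)^{2}}{331 + 426} - 318530 = \frac{426 + \left(-4\right)^{2}}{757} - 318530 = \frac{426 + 16}{757} - 318530 = \frac{1}{757} \cdot 442 - 318530 = \frac{442}{757} - 318530 = - \frac{241126768}{757}$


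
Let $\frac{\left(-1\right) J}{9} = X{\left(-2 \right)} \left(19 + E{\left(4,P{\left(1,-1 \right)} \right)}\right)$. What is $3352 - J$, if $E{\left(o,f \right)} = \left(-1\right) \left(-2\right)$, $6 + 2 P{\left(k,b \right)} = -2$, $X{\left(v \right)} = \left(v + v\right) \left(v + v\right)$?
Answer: $6376$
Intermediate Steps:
$X{\left(v \right)} = 4 v^{2}$ ($X{\left(v \right)} = 2 v 2 v = 4 v^{2}$)
$P{\left(k,b \right)} = -4$ ($P{\left(k,b \right)} = -3 + \frac{1}{2} \left(-2\right) = -3 - 1 = -4$)
$E{\left(o,f \right)} = 2$
$J = -3024$ ($J = - 9 \cdot 4 \left(-2\right)^{2} \left(19 + 2\right) = - 9 \cdot 4 \cdot 4 \cdot 21 = - 9 \cdot 16 \cdot 21 = \left(-9\right) 336 = -3024$)
$3352 - J = 3352 - -3024 = 3352 + 3024 = 6376$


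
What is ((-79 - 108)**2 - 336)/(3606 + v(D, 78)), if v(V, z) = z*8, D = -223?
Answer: 34633/4230 ≈ 8.1875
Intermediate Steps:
v(V, z) = 8*z
((-79 - 108)**2 - 336)/(3606 + v(D, 78)) = ((-79 - 108)**2 - 336)/(3606 + 8*78) = ((-187)**2 - 336)/(3606 + 624) = (34969 - 336)/4230 = 34633*(1/4230) = 34633/4230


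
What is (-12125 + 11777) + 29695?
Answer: 29347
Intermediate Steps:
(-12125 + 11777) + 29695 = -348 + 29695 = 29347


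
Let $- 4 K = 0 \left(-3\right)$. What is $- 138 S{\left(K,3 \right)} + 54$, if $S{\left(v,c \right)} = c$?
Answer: $-360$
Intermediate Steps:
$K = 0$ ($K = - \frac{0 \left(-3\right)}{4} = \left(- \frac{1}{4}\right) 0 = 0$)
$- 138 S{\left(K,3 \right)} + 54 = \left(-138\right) 3 + 54 = -414 + 54 = -360$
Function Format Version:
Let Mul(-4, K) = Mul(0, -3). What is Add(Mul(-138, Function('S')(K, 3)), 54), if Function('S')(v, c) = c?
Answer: -360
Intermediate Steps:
K = 0 (K = Mul(Rational(-1, 4), Mul(0, -3)) = Mul(Rational(-1, 4), 0) = 0)
Add(Mul(-138, Function('S')(K, 3)), 54) = Add(Mul(-138, 3), 54) = Add(-414, 54) = -360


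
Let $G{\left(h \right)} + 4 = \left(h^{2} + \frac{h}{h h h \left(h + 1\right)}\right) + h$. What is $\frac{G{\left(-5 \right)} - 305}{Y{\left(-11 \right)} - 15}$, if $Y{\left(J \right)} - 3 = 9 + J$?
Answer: $\frac{28901}{1400} \approx 20.644$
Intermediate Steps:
$Y{\left(J \right)} = 12 + J$ ($Y{\left(J \right)} = 3 + \left(9 + J\right) = 12 + J$)
$G{\left(h \right)} = -4 + h + h^{2} + \frac{1}{h^{2} \left(1 + h\right)}$ ($G{\left(h \right)} = -4 + \left(\left(h^{2} + \frac{h}{h h h \left(h + 1\right)}\right) + h\right) = -4 + \left(\left(h^{2} + \frac{h}{h^{2} h \left(1 + h\right)}\right) + h\right) = -4 + \left(\left(h^{2} + \frac{h}{h^{3} \left(1 + h\right)}\right) + h\right) = -4 + \left(\left(h^{2} + \frac{1}{h^{3} \left(1 + h\right)} h\right) + h\right) = -4 + \left(\left(h^{2} + \frac{1}{h^{2} \left(1 + h\right)}\right) + h\right) = -4 + \left(h + h^{2} + \frac{1}{h^{2} \left(1 + h\right)}\right) = -4 + h + h^{2} + \frac{1}{h^{2} \left(1 + h\right)}$)
$\frac{G{\left(-5 \right)} - 305}{Y{\left(-11 \right)} - 15} = \frac{\frac{1 + \left(-5\right)^{5} - 4 \left(-5\right)^{2} - 3 \left(-5\right)^{3} + 2 \left(-5\right)^{4}}{25 \left(1 - 5\right)} - 305}{\left(12 - 11\right) - 15} = \frac{\frac{1 - 3125 - 100 - -375 + 2 \cdot 625}{25 \left(-4\right)} - 305}{1 - 15} = \frac{\frac{1}{25} \left(- \frac{1}{4}\right) \left(1 - 3125 - 100 + 375 + 1250\right) - 305}{-14} = \left(\frac{1}{25} \left(- \frac{1}{4}\right) \left(-1599\right) - 305\right) \left(- \frac{1}{14}\right) = \left(\frac{1599}{100} - 305\right) \left(- \frac{1}{14}\right) = \left(- \frac{28901}{100}\right) \left(- \frac{1}{14}\right) = \frac{28901}{1400}$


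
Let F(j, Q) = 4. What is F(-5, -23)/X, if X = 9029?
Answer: 4/9029 ≈ 0.00044302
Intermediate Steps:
F(-5, -23)/X = 4/9029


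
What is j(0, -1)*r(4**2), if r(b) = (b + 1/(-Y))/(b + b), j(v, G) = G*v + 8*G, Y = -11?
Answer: -177/44 ≈ -4.0227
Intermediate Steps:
j(v, G) = 8*G + G*v
r(b) = (1/11 + b)/(2*b) (r(b) = (b + 1/(-1*(-11)))/(b + b) = (b + 1/11)/((2*b)) = (b + 1/11)*(1/(2*b)) = (1/11 + b)*(1/(2*b)) = (1/11 + b)/(2*b))
j(0, -1)*r(4**2) = (-(8 + 0))*((1 + 11*4**2)/(22*(4**2))) = (-1*8)*((1/22)*(1 + 11*16)/16) = -4*(1 + 176)/(11*16) = -4*177/(11*16) = -8*177/352 = -177/44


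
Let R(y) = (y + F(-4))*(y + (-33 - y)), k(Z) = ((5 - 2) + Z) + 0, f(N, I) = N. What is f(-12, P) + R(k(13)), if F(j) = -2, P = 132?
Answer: -474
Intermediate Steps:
k(Z) = 3 + Z (k(Z) = (3 + Z) + 0 = 3 + Z)
R(y) = 66 - 33*y (R(y) = (y - 2)*(y + (-33 - y)) = (-2 + y)*(-33) = 66 - 33*y)
f(-12, P) + R(k(13)) = -12 + (66 - 33*(3 + 13)) = -12 + (66 - 33*16) = -12 + (66 - 528) = -12 - 462 = -474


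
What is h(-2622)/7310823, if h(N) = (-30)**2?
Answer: 300/2436941 ≈ 0.00012311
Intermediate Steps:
h(N) = 900
h(-2622)/7310823 = 900/7310823 = 900*(1/7310823) = 300/2436941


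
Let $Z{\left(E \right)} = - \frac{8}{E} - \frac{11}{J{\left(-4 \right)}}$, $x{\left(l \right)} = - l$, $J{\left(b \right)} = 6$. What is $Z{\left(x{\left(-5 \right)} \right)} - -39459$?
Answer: $\frac{1183667}{30} \approx 39456.0$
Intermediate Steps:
$Z{\left(E \right)} = - \frac{11}{6} - \frac{8}{E}$ ($Z{\left(E \right)} = - \frac{8}{E} - \frac{11}{6} = - \frac{11}{6} - \frac{8}{E}$)
$Z{\left(x{\left(-5 \right)} \right)} - -39459 = \left(- \frac{11}{6} - \frac{8}{\left(-1\right) \left(-5\right)}\right) - -39459 = \left(- \frac{11}{6} - \frac{8}{5}\right) + 39459 = - \frac{103}{30} + 39459 = \frac{1183667}{30}$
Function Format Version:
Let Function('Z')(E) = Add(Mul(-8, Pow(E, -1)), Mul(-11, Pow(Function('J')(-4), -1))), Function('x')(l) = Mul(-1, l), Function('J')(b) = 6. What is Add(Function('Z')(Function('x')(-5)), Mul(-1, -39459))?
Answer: Rational(1183667, 30) ≈ 39456.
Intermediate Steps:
Function('Z')(E) = Add(Rational(-11, 6), Mul(-8, Pow(E, -1))) (Function('Z')(E) = Add(Mul(-8, Pow(E, -1)), Mul(-11, Pow(6, -1))) = Add(Mul(-8, Pow(E, -1)), Mul(-11, Rational(1, 6))) = Add(Mul(-8, Pow(E, -1)), Rational(-11, 6)) = Add(Rational(-11, 6), Mul(-8, Pow(E, -1))))
Add(Function('Z')(Function('x')(-5)), Mul(-1, -39459)) = Add(Add(Rational(-11, 6), Mul(-8, Pow(Mul(-1, -5), -1))), Mul(-1, -39459)) = Add(Add(Rational(-11, 6), Mul(-8, Pow(5, -1))), 39459) = Add(Add(Rational(-11, 6), Mul(-8, Rational(1, 5))), 39459) = Add(Add(Rational(-11, 6), Rational(-8, 5)), 39459) = Add(Rational(-103, 30), 39459) = Rational(1183667, 30)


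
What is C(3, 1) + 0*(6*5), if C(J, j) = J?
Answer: 3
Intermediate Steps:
C(3, 1) + 0*(6*5) = 3 + 0*(6*5) = 3 + 0*30 = 3 + 0 = 3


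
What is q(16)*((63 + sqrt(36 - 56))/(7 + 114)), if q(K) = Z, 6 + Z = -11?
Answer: -1071/121 - 34*I*sqrt(5)/121 ≈ -8.8512 - 0.62832*I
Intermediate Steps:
Z = -17 (Z = -6 - 11 = -17)
q(K) = -17
q(16)*((63 + sqrt(36 - 56))/(7 + 114)) = -17*(63 + sqrt(36 - 56))/(7 + 114) = -17*(63 + sqrt(-20))/121 = -17*(63 + 2*I*sqrt(5))/121 = -17*(63/121 + 2*I*sqrt(5)/121) = -1071/121 - 34*I*sqrt(5)/121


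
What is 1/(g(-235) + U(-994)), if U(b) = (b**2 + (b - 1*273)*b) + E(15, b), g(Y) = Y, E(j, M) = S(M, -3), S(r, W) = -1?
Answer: 1/2247198 ≈ 4.4500e-7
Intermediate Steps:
E(j, M) = -1
U(b) = -1 + b**2 + b*(-273 + b) (U(b) = (b**2 + (b - 1*273)*b) - 1 = (b**2 + (b - 273)*b) - 1 = (b**2 + (-273 + b)*b) - 1 = (b**2 + b*(-273 + b)) - 1 = -1 + b**2 + b*(-273 + b))
1/(g(-235) + U(-994)) = 1/(-235 + (-1 - 273*(-994) + 2*(-994)**2)) = 1/(-235 + (-1 + 271362 + 2*988036)) = 1/(-235 + (-1 + 271362 + 1976072)) = 1/(-235 + 2247433) = 1/2247198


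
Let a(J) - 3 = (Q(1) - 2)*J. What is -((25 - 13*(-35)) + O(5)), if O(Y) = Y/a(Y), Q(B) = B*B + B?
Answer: -1445/3 ≈ -481.67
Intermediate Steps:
Q(B) = B + B² (Q(B) = B² + B = B + B²)
a(J) = 3 (a(J) = 3 + (1*(1 + 1) - 2)*J = 3 + (1*2 - 2)*J = 3 + (2 - 2)*J = 3 + 0*J = 3 + 0 = 3)
O(Y) = Y/3
-((25 - 13*(-35)) + O(5)) = -((25 - 13*(-35)) + (⅓)*5) = -((25 + 455) + 5/3) = -(480 + 5/3) = -1*1445/3 = -1445/3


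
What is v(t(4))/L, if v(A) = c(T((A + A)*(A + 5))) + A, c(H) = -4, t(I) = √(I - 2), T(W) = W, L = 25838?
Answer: -2/12919 + √2/25838 ≈ -0.00010008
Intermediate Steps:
t(I) = √(-2 + I)
v(A) = -4 + A
v(t(4))/L = (-4 + √(-2 + 4))/25838 = (-4 + √2)*(1/25838) = -2/12919 + √2/25838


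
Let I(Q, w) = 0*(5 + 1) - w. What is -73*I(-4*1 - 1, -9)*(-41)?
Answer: 26937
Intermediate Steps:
I(Q, w) = -w (I(Q, w) = 0*6 - w = 0 - w = -w)
-73*I(-4*1 - 1, -9)*(-41) = -(-73)*(-9)*(-41) = -73*9*(-41) = -657*(-41) = 26937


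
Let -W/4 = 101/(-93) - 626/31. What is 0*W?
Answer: 0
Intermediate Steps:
W = 7916/93 (W = -4*(101/(-93) - 626/31) = -4*(101*(-1/93) - 626*1/31) = -4*(-101/93 - 626/31) = -4*(-1979/93) = 7916/93 ≈ 85.118)
0*W = 0*(7916/93) = 0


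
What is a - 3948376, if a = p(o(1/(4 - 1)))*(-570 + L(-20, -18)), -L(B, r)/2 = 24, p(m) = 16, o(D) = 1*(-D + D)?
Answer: -3958264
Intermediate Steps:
o(D) = 0 (o(D) = 1*0 = 0)
L(B, r) = -48 (L(B, r) = -2*24 = -48)
a = -9888 (a = 16*(-570 - 48) = 16*(-618) = -9888)
a - 3948376 = -9888 - 3948376 = -3958264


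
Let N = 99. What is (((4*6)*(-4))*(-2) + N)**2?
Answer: 84681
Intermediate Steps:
(((4*6)*(-4))*(-2) + N)**2 = (((4*6)*(-4))*(-2) + 99)**2 = ((24*(-4))*(-2) + 99)**2 = (-96*(-2) + 99)**2 = (192 + 99)**2 = 291**2 = 84681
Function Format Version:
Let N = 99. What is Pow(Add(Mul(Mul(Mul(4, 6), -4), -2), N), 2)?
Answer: 84681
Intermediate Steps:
Pow(Add(Mul(Mul(Mul(4, 6), -4), -2), N), 2) = Pow(Add(Mul(Mul(Mul(4, 6), -4), -2), 99), 2) = Pow(Add(Mul(Mul(24, -4), -2), 99), 2) = Pow(Add(Mul(-96, -2), 99), 2) = Pow(Add(192, 99), 2) = Pow(291, 2) = 84681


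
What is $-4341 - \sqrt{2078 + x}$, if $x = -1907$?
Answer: $-4341 - 3 \sqrt{19} \approx -4354.1$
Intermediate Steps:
$-4341 - \sqrt{2078 + x} = -4341 - \sqrt{2078 - 1907} = -4341 - \sqrt{171} = -4341 - 3 \sqrt{19}$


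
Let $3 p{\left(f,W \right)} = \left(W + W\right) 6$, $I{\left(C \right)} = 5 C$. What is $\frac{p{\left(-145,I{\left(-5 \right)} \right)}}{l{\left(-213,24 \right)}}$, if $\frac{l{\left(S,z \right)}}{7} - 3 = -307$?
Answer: $\frac{25}{532} \approx 0.046992$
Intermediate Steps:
$l{\left(S,z \right)} = -2128$ ($l{\left(S,z \right)} = 21 + 7 \left(-307\right) = 21 - 2149 = -2128$)
$p{\left(f,W \right)} = 4 W$ ($p{\left(f,W \right)} = \frac{\left(W + W\right) 6}{3} = \frac{2 W 6}{3} = \frac{12 W}{3} = 4 W$)
$\frac{p{\left(-145,I{\left(-5 \right)} \right)}}{l{\left(-213,24 \right)}} = \frac{4 \cdot 5 \left(-5\right)}{-2128} = 4 \left(-25\right) \left(- \frac{1}{2128}\right) = \left(-100\right) \left(- \frac{1}{2128}\right) = \frac{25}{532}$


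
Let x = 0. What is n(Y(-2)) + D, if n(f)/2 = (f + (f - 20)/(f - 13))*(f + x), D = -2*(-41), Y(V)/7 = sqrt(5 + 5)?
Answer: 334042/321 + 3220*sqrt(10)/321 ≈ 1072.4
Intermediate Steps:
Y(V) = 7*sqrt(10) (Y(V) = 7*sqrt(5 + 5) = 7*sqrt(10))
D = 82
n(f) = 2*f*(f + (-20 + f)/(-13 + f)) (n(f) = 2*((f + (f - 20)/(f - 13))*(f + 0)) = 2*((f + (-20 + f)/(-13 + f))*f) = 2*(f*(f + (-20 + f)/(-13 + f))) = 2*f*(f + (-20 + f)/(-13 + f)))
n(Y(-2)) + D = 2*(7*sqrt(10))*(-20 + (7*sqrt(10))**2 - 84*sqrt(10))/(-13 + 7*sqrt(10)) + 82 = 2*(7*sqrt(10))*(-20 + 490 - 84*sqrt(10))/(-13 + 7*sqrt(10)) + 82 = 2*(7*sqrt(10))*(470 - 84*sqrt(10))/(-13 + 7*sqrt(10)) + 82 = 14*sqrt(10)*(470 - 84*sqrt(10))/(-13 + 7*sqrt(10)) + 82 = 82 + 14*sqrt(10)*(470 - 84*sqrt(10))/(-13 + 7*sqrt(10))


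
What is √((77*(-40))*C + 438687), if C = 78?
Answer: √198447 ≈ 445.47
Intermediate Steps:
√((77*(-40))*C + 438687) = √((77*(-40))*78 + 438687) = √(-3080*78 + 438687) = √(-240240 + 438687) = √198447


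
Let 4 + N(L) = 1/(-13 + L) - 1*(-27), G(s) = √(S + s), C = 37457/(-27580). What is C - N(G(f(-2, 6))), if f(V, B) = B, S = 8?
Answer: -2964857/122140 + √14/155 ≈ -24.250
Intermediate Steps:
C = -5351/3940 (C = 37457*(-1/27580) = -5351/3940 ≈ -1.3581)
G(s) = √(8 + s)
N(L) = 23 + 1/(-13 + L) (N(L) = -4 + (1/(-13 + L) - 1*(-27)) = -4 + (1/(-13 + L) + 27) = -4 + (27 + 1/(-13 + L)) = 23 + 1/(-13 + L))
C - N(G(f(-2, 6))) = -5351/3940 - (-298 + 23*√(8 + 6))/(-13 + √(8 + 6)) = -5351/3940 - (-298 + 23*√14)/(-13 + √14)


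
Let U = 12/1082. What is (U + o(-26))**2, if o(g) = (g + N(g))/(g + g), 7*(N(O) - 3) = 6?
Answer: 7402709521/38779061776 ≈ 0.19089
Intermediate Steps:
U = 6/541 (U = 12*(1/1082) = 6/541 ≈ 0.011091)
N(O) = 27/7 (N(O) = 3 + (1/7)*6 = 3 + 6/7 = 27/7)
o(g) = (27/7 + g)/(2*g) (o(g) = (g + 27/7)/(g + g) = (27/7 + g)/((2*g)) = (27/7 + g)*(1/(2*g)) = (27/7 + g)/(2*g))
(U + o(-26))**2 = (6/541 + (1/14)*(27 + 7*(-26))/(-26))**2 = (6/541 + (1/14)*(-1/26)*(27 - 182))**2 = (6/541 + (1/14)*(-1/26)*(-155))**2 = (6/541 + 155/364)**2 = (86039/196924)**2 = 7402709521/38779061776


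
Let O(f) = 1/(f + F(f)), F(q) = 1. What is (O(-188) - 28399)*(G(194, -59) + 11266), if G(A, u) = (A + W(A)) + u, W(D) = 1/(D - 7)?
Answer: -11322165320632/34969 ≈ -3.2378e+8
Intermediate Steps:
W(D) = 1/(-7 + D)
O(f) = 1/(1 + f) (O(f) = 1/(f + 1) = 1/(1 + f))
G(A, u) = A + u + 1/(-7 + A) (G(A, u) = (A + 1/(-7 + A)) + u = A + u + 1/(-7 + A))
(O(-188) - 28399)*(G(194, -59) + 11266) = (1/(1 - 188) - 28399)*((1 + (-7 + 194)*(194 - 59))/(-7 + 194) + 11266) = (1/(-187) - 28399)*((1 + 187*135)/187 + 11266) = (-1/187 - 28399)*((1 + 25245)/187 + 11266) = -5310614*((1/187)*25246 + 11266)/187 = -5310614*(25246/187 + 11266)/187 = -5310614/187*2131988/187 = -11322165320632/34969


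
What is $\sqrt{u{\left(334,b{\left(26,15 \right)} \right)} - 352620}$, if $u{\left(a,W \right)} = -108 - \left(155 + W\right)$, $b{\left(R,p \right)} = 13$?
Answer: $8 i \sqrt{5514} \approx 594.05 i$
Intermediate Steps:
$u{\left(a,W \right)} = -263 - W$ ($u{\left(a,W \right)} = -108 - \left(155 + W\right) = -263 - W$)
$\sqrt{u{\left(334,b{\left(26,15 \right)} \right)} - 352620} = \sqrt{\left(-263 - 13\right) - 352620} = \sqrt{-276 - 352620} = \sqrt{-352896} = 8 i \sqrt{5514}$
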